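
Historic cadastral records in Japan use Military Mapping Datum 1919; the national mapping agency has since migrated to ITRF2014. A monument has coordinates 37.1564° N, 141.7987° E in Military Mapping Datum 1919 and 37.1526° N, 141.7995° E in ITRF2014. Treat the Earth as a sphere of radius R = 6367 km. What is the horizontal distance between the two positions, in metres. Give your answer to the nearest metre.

Δφ = 37.1526° − 37.1564° = -0.0038°; Δλ = 141.7995° − 141.7987° = +0.0008°.
1° along a meridian = πR/180 = 111125 m.
ΔN = Δφ × 111125 = -422.3 m; ΔE = Δλ × 111125 × cos(37.1564°) = +0.0008 × 111125 × 0.796990 = 70.9 m.
Distance = √(ΔE² + ΔN²) = √(70.9² + (-422.3)²) = 428.2 m.

428 m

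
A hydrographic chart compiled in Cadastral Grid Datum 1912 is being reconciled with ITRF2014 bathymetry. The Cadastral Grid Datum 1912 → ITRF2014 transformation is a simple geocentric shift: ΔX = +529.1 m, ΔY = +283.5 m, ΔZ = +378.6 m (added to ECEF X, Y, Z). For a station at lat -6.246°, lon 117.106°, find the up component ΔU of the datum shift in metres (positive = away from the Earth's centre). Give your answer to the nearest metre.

ΔU = -30 m

The local up (radial) axis is (cos φ cos λ, cos φ sin λ, sin φ), giving ΔU = -239.647 + 250.864 − 41.191 = -29.97 m.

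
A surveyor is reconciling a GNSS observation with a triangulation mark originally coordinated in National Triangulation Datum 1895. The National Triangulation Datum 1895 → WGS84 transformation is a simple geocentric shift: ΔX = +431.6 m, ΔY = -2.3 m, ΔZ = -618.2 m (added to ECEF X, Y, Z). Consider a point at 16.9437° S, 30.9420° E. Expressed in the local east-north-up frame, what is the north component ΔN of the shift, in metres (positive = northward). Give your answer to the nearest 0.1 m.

At φ = -16.9437°, λ = 30.9420°: sin φ = -0.291432, cos φ = 0.956592, sin λ = 0.514170, cos λ = 0.857688.
ΔN = −sin φ cos λ·ΔX − sin φ sin λ·ΔY + cos φ·ΔZ = −(-0.291432)(0.857688)(431.6) − (-0.291432)(0.514170)(-2.3) + (0.956592)(-618.2) = -483.83 m.

ΔN = -483.8 m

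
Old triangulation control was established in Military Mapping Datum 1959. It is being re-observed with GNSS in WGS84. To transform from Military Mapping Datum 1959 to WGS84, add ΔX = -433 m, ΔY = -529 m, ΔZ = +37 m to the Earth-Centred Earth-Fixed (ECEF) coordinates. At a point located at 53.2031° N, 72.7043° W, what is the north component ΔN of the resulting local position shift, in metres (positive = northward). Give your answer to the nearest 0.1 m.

ΔN = -279.2 m

The local north axis is (−sin φ cos λ, −sin φ sin λ, cos φ), giving ΔN = 103.084 − 404.450 + 22.162 = -279.20 m.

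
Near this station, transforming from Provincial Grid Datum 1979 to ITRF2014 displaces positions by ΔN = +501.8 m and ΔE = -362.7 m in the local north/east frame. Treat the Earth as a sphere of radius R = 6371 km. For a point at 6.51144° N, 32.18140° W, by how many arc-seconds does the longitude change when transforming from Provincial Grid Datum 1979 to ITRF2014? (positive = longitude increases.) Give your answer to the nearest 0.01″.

Δλ = -11.82″

At latitude 6.51144°, cos φ = 0.993549.
One radian of longitude at latitude φ spans R cos φ, so Δλ = ΔE / (R cos φ) = -362.7 / (6371000 × 0.993549) = -5.7299e-05 rad = -11.819″.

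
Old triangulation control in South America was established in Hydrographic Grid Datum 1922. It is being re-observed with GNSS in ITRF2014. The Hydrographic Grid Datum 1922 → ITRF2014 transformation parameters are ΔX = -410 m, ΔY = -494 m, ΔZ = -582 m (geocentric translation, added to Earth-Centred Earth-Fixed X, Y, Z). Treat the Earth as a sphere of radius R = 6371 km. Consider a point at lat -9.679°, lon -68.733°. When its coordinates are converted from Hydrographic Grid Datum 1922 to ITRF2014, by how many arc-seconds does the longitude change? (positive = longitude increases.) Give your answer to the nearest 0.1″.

sin φ = -0.168128, cos φ = 0.985765, sin λ = -0.931900, cos λ = 0.362715.
East component: ΔE = −sin λ·ΔX + cos λ·ΔY = −(-0.931900)(-410) + (0.362715)(-494) = -561.26 m.
1° of latitude spans πR/180 = 111195 m; at latitude φ, 1° of longitude spans that × cos φ = 109612.1 m, so Δλ = -561.26 / 109612.1 × 3600 = -18.434″.

Δλ = -18.4″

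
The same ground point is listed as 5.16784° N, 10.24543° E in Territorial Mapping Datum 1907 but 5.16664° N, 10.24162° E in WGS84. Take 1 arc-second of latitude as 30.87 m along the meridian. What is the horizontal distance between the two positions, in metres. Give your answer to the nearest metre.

442 m

Δφ = 5.16664° − 5.16784° = -0.00120°; Δλ = 10.24162° − 10.24543° = -0.00381°.
1° of latitude = 3600 × 30.87 = 111132 m.
ΔN = Δφ × 111132 = -133.4 m; ΔE = Δλ × 111132 × cos(5.16784°) = -0.00381 × 111132 × 0.995935 = -421.7 m.
Distance = √(ΔE² + ΔN²) = √((-421.7)² + (-133.4)²) = 442.3 m.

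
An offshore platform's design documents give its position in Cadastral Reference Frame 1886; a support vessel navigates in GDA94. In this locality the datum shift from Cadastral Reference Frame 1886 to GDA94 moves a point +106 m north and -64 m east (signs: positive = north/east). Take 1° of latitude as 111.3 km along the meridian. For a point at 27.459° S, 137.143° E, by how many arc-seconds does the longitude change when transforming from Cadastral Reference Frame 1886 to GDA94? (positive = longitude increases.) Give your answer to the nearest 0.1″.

At latitude -27.459°, cos φ = 0.887341.
1° of longitude at this latitude = 111.3 × cos φ = 98.76 km, so Δλ = -64.0 / 98761.1 = -0.0006480° = -2.333″.

Δλ = -2.3″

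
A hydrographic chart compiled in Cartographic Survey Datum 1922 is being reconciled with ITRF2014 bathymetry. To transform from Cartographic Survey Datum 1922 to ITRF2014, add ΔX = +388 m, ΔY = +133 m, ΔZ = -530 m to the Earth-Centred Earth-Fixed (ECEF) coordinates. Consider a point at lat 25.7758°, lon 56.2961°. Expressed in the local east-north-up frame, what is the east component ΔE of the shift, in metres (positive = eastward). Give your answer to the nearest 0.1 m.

ΔE = -249.0 m

At φ = 25.7758°, λ = 56.2961°: sin φ = 0.434851, cos φ = 0.900503, sin λ = 0.831916, cos λ = 0.554901.
ΔE = −sin λ·ΔX + cos λ·ΔY = −(0.831916)·(388) + (0.554901)·(133) = -248.98 m.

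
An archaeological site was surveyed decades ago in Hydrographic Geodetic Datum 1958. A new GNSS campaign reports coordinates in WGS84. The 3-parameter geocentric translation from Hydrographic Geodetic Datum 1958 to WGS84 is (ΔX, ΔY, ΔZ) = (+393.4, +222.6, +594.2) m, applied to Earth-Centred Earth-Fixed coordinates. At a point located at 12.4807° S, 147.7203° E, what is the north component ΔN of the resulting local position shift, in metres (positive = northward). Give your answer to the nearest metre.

ΔN = 534 m

The local north axis is (−sin φ cos λ, −sin φ sin λ, cos φ), giving ΔN = -71.879 + 25.691 + 580.158 = 533.97 m.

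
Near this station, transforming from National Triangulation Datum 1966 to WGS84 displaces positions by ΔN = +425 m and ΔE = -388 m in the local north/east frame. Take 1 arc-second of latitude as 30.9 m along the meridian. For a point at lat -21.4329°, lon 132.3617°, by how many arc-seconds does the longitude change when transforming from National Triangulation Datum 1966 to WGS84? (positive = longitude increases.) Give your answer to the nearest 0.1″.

Δλ = -13.5″

At latitude -21.4329°, cos φ = 0.930846.
1″ of longitude at this latitude = 30.90 × cos φ = 28.7631 m, so Δλ = -388.0 / 28.7631 = -13.489″.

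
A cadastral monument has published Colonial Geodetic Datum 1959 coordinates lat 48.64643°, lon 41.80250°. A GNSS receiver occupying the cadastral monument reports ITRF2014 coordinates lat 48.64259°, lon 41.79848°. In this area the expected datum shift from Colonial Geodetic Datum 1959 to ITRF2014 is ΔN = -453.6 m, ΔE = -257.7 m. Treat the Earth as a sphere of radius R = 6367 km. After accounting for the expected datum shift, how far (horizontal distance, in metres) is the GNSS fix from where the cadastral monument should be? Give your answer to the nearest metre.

46 m

Observed coordinate differences: Δφ = -0.00384°, Δλ = -0.00402°.
Converting to metres (1° lat = 111125 m, cos φ = 0.660704): observed ΔN = -426.7 m, observed ΔE = -295.2 m.
Subtracting the expected shift leaves a residual of -426.7 − (-453.6) = 26.9 m north and -295.2 − (-257.7) = -37.5 m east.
Residual distance = √(26.9² + (-37.5)²) = 46.1 m.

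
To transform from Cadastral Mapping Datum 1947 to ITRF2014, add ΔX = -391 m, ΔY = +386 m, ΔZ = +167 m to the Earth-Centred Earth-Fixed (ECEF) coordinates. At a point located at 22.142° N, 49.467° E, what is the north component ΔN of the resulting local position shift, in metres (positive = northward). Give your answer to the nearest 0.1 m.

The local north axis is (−sin φ cos λ, −sin φ sin λ, cos φ), giving ΔN = 95.773 − 110.573 + 154.684 = 139.88 m.

ΔN = 139.9 m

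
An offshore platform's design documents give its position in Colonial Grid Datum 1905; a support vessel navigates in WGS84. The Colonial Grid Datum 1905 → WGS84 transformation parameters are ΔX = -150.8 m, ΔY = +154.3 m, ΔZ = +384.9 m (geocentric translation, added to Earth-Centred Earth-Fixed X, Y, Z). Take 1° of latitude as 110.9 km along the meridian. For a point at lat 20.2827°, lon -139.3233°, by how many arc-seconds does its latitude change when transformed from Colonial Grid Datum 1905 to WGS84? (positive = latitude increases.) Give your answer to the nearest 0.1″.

Δφ = 11.6″

sin φ = 0.346652, cos φ = 0.937994, sin λ = -0.651790, cos λ = -0.758399.
North component: ΔN = −sin φ cos λ·ΔX − sin φ sin λ·ΔY + cos φ·ΔZ = −(0.346652)(-0.758399)(-150.8) − (0.346652)(-0.651790)(154.3) + (0.937994)(384.9) = 356.25 m.
1° of latitude spans 110900 m, so Δφ = 356.25 / 110900 × 3600 = 11.565″.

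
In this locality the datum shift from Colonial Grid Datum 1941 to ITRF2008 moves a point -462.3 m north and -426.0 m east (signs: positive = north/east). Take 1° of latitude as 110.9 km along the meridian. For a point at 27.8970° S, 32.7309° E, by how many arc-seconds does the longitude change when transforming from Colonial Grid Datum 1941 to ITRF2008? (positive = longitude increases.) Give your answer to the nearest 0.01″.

Δλ = -15.65″

At latitude -27.8970°, cos φ = 0.883790.
1° of longitude at this latitude = 110.9 × cos φ = 98.01 km, so Δλ = -426.0 / 98012.3 = -0.0043464° = -15.647″.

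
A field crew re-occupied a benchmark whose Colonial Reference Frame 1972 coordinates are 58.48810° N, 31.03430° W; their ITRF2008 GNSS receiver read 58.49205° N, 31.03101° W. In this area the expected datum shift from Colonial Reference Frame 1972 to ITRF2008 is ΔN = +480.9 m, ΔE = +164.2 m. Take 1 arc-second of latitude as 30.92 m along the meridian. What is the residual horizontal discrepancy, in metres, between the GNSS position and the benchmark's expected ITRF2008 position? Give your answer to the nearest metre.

49 m

Observed coordinate differences: Δφ = +0.00395°, Δλ = +0.00329°.
Converting to metres (1° lat = 111312 m, cos φ = 0.522676): observed ΔN = 439.7 m, observed ΔE = 191.4 m.
Subtracting the expected shift leaves a residual of 439.7 − (480.9) = -41.2 m north and 191.4 − (164.2) = 27.2 m east.
Residual distance = √((-41.2)² + 27.2²) = 49.4 m.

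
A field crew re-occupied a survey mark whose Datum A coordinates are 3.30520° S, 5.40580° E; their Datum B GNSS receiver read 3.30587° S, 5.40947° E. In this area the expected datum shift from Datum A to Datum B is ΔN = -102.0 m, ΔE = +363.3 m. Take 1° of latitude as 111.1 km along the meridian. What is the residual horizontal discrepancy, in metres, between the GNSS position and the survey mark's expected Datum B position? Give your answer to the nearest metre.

Observed coordinate differences: Δφ = -0.00067°, Δλ = +0.00367°.
Converting to metres (1° lat = 111100 m, cos φ = 0.998337): observed ΔN = -74.4 m, observed ΔE = 407.1 m.
Subtracting the expected shift leaves a residual of -74.4 − (-102.0) = 27.6 m north and 407.1 − (363.3) = 43.8 m east.
Residual distance = √(27.6² + 43.8²) = 51.7 m.

52 m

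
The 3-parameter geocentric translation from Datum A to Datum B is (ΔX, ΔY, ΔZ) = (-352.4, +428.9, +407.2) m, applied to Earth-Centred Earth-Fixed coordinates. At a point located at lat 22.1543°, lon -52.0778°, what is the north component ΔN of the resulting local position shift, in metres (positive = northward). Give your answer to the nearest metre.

ΔN = 586 m

The local north axis is (−sin φ cos λ, −sin φ sin λ, cos φ), giving ΔN = 81.673 + 127.587 + 377.137 = 586.40 m.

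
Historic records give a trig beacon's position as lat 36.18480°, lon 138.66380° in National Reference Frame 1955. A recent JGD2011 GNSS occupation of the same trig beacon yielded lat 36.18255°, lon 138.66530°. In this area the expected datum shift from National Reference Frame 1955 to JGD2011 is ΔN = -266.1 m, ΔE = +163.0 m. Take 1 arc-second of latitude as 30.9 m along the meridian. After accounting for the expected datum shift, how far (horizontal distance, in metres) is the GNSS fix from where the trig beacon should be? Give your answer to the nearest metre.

Observed coordinate differences: Δφ = -0.00225°, Δλ = +0.00150°.
Converting to metres (1° lat = 111240 m, cos φ = 0.807117): observed ΔN = -250.3 m, observed ΔE = 134.7 m.
Subtracting the expected shift leaves a residual of -250.3 − (-266.1) = 15.8 m north and 134.7 − (163.0) = -28.3 m east.
Residual distance = √(15.8² + (-28.3)²) = 32.4 m.

32 m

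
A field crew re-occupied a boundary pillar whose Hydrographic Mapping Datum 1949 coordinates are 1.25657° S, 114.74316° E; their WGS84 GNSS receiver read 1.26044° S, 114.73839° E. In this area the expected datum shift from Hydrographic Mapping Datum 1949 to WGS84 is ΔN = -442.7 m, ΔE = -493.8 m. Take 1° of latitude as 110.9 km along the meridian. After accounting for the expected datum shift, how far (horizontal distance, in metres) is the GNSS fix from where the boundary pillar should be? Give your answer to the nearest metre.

Observed coordinate differences: Δφ = -0.00387°, Δλ = -0.00477°.
Converting to metres (1° lat = 110900 m, cos φ = 0.999760): observed ΔN = -429.2 m, observed ΔE = -528.9 m.
Subtracting the expected shift leaves a residual of -429.2 − (-442.7) = 13.5 m north and -528.9 − (-493.8) = -35.1 m east.
Residual distance = √(13.5² + (-35.1)²) = 37.6 m.

38 m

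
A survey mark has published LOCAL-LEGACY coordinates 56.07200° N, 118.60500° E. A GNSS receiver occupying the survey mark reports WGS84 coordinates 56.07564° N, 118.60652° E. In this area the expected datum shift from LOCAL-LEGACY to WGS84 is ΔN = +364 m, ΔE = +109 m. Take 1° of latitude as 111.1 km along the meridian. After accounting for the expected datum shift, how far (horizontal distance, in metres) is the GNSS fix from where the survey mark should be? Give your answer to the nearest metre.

Observed coordinate differences: Δφ = +0.00364°, Δλ = +0.00152°.
Converting to metres (1° lat = 111100 m, cos φ = 0.558151): observed ΔN = 404.4 m, observed ΔE = 94.3 m.
Subtracting the expected shift leaves a residual of 404.4 − (364) = 40.4 m north and 94.3 − (109) = -14.7 m east.
Residual distance = √(40.4² + (-14.7)²) = 43.0 m.

43 m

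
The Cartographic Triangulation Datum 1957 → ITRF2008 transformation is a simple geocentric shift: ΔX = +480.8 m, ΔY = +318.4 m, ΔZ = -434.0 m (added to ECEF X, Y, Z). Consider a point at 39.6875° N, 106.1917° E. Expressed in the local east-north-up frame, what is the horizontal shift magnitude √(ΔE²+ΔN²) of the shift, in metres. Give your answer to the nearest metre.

At φ = 39.6875°, λ = 106.1917°: sin φ = 0.638600, cos φ = 0.769539, sin λ = 0.960334, cos λ = -0.278852.
ΔE = −sin λ·ΔX + cos λ·ΔY = −(0.960334)·(480.8) + (-0.278852)·(318.4) = -550.52 m.
ΔN = −sin φ cos λ·ΔX − sin φ sin λ·ΔY + cos φ·ΔZ = −(0.638600)(-0.278852)(480.8) − (0.638600)(0.960334)(318.4) + (0.769539)(-434.0) = -443.63 m.
Horizontal magnitude = √(ΔE² + ΔN²) = √((-550.52)² + (-443.63)²) = 707.02 m.

707 m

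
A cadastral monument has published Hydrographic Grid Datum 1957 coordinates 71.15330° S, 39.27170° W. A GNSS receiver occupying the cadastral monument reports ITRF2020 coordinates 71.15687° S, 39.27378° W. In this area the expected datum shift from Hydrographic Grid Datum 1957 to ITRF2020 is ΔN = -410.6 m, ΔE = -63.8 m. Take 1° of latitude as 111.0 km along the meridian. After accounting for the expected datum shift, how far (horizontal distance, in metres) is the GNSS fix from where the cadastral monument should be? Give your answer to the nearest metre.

18 m

Observed coordinate differences: Δφ = -0.00357°, Δλ = -0.00208°.
Converting to metres (1° lat = 111000 m, cos φ = 0.323037): observed ΔN = -396.3 m, observed ΔE = -74.6 m.
Subtracting the expected shift leaves a residual of -396.3 − (-410.6) = 14.3 m north and -74.6 − (-63.8) = -10.8 m east.
Residual distance = √(14.3² + (-10.8)²) = 17.9 m.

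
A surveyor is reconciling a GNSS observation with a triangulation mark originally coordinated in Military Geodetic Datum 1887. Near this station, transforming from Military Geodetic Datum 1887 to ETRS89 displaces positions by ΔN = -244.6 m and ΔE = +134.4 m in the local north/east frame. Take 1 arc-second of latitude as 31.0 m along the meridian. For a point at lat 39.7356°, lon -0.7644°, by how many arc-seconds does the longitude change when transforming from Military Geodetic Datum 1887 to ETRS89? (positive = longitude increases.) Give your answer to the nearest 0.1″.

At latitude 39.7356°, cos φ = 0.769003.
1″ of longitude at this latitude = 31.00 × cos φ = 23.8391 m, so Δλ = 134.4 / 23.8391 = 5.638″.

Δλ = 5.6″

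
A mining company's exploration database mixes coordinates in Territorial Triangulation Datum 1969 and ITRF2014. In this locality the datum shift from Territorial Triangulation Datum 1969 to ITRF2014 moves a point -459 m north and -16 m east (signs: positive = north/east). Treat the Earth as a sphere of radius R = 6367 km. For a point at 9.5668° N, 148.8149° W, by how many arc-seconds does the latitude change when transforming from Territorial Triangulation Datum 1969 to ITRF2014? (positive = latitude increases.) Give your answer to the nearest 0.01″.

On a sphere of radius R, 1 rad of latitude = R, so Δφ = ΔN / R = -459.0 / 6367000 = -7.2090e-05 rad = -14.870″.

Δφ = -14.87″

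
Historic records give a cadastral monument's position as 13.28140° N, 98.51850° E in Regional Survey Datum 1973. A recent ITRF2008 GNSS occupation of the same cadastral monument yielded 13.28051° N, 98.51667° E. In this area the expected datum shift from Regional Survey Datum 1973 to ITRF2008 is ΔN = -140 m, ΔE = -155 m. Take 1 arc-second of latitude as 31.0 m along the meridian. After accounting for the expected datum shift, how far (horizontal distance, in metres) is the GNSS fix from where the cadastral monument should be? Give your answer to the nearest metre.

Observed coordinate differences: Δφ = -0.00089°, Δλ = -0.00183°.
Converting to metres (1° lat = 111600 m, cos φ = 0.973254): observed ΔN = -99.3 m, observed ΔE = -198.8 m.
Subtracting the expected shift leaves a residual of -99.3 − (-140) = 40.7 m north and -198.8 − (-155) = -43.8 m east.
Residual distance = √(40.7² + (-43.8)²) = 59.7 m.

60 m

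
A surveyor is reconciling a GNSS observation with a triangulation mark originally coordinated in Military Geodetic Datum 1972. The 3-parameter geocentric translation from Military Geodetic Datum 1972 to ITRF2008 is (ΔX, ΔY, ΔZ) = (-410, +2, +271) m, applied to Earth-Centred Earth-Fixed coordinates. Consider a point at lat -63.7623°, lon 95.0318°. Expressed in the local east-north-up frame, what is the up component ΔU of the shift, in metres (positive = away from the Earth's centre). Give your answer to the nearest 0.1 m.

At φ = -63.7623°, λ = 95.0318°: sin φ = -0.896968, cos φ = 0.442096, sin λ = 0.996146, cos λ = -0.087709.
ΔU = cos φ cos λ·ΔX + cos φ sin λ·ΔY + sin φ·ΔZ = (0.442096)(-0.087709)(-410) + (0.442096)(0.996146)(2) + (-0.896968)(271) = -226.30 m.

ΔU = -226.3 m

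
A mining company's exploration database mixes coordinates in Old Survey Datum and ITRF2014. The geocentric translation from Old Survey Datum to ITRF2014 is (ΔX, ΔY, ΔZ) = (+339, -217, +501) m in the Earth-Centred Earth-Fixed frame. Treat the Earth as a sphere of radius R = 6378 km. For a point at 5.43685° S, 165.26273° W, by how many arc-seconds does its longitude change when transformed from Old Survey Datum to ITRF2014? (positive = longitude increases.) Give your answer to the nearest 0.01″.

sin φ = -0.094749, cos φ = 0.995501, sin λ = -0.254387, cos λ = -0.967102.
East component: ΔE = −sin λ·ΔX + cos λ·ΔY = −(-0.254387)(339) + (-0.967102)(-217) = 296.10 m.
1° of latitude spans πR/180 = 111317 m; at latitude φ, 1° of longitude spans that × cos φ = 110816.3 m, so Δλ = 296.10 / 110816.3 × 3600 = 9.619″.

Δλ = 9.62″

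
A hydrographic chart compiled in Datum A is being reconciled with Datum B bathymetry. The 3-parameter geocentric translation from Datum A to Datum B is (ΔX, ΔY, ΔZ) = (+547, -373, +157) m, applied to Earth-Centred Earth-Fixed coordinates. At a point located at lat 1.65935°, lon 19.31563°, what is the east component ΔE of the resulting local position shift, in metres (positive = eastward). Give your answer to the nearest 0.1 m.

ΔE = -532.9 m

At φ = 1.65935°, λ = 19.31563°: sin φ = 0.028957, cos φ = 0.999581, sin λ = 0.330772, cos λ = 0.943711.
ΔE = −sin λ·ΔX + cos λ·ΔY = −(0.330772)·(547) + (0.943711)·(-373) = -532.94 m.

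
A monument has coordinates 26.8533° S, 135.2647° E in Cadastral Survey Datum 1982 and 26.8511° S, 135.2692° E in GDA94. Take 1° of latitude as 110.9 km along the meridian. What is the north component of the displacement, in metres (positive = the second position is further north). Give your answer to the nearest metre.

ΔN = 244 m

Δφ = -26.8511° − -26.8533° = +0.0022°; Δλ = 135.2692° − 135.2647° = +0.0045°.
ΔN = Δφ × 110900 = 244.0 m; ΔE = Δλ × 110900 × cos(-26.8533°) = +0.0045 × 110900 × 0.892166 = 445.2 m.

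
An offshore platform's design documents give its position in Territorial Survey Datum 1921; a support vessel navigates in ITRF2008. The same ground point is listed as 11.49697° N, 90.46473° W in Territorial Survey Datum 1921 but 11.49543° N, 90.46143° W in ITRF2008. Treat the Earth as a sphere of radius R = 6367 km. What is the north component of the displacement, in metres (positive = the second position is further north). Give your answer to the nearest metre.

ΔN = -171 m

Δφ = 11.49543° − 11.49697° = -0.00154°; Δλ = -90.46143° − -90.46473° = +0.00330°.
1° along a meridian = πR/180 = 111125 m.
ΔN = Δφ × 111125 = -171.1 m; ΔE = Δλ × 111125 × cos(11.49697°) = +0.00330 × 111125 × 0.979935 = 359.4 m.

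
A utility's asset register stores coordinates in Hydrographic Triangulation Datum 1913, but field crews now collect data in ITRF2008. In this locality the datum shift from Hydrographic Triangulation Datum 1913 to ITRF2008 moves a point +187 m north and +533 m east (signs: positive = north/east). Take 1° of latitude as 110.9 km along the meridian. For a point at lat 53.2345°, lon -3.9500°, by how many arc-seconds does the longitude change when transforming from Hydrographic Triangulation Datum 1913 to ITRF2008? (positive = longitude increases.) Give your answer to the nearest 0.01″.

Δλ = 28.91″

At latitude 53.2345°, cos φ = 0.598541.
1° of longitude at this latitude = 110.9 × cos φ = 66.38 km, so Δλ = 533.0 / 66378.2 = 0.0080297° = 28.907″.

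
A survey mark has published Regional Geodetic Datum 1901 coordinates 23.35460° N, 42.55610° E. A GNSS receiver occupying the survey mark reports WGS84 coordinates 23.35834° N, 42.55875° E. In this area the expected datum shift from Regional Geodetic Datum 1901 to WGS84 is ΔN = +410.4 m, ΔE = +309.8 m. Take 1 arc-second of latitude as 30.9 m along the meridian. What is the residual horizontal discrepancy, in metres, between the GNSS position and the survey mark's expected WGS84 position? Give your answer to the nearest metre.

Observed coordinate differences: Δφ = +0.00374°, Δλ = +0.00265°.
Converting to metres (1° lat = 111240 m, cos φ = 0.918069): observed ΔN = 416.0 m, observed ΔE = 270.6 m.
Subtracting the expected shift leaves a residual of 416.0 − (410.4) = 5.6 m north and 270.6 − (309.8) = -39.2 m east.
Residual distance = √(5.6² + (-39.2)²) = 39.6 m.

40 m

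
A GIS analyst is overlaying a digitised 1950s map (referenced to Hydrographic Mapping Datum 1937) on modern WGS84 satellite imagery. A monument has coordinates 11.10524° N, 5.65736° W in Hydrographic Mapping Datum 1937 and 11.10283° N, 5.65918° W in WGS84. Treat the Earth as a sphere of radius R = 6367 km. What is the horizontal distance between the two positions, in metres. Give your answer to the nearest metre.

333 m

Δφ = 11.10283° − 11.10524° = -0.00241°; Δλ = -5.65918° − -5.65736° = -0.00182°.
1° along a meridian = πR/180 = 111125 m.
ΔN = Δφ × 111125 = -267.8 m; ΔE = Δλ × 111125 × cos(11.10524°) = -0.00182 × 111125 × 0.981275 = -198.5 m.
Distance = √(ΔE² + ΔN²) = √((-198.5)² + (-267.8)²) = 333.3 m.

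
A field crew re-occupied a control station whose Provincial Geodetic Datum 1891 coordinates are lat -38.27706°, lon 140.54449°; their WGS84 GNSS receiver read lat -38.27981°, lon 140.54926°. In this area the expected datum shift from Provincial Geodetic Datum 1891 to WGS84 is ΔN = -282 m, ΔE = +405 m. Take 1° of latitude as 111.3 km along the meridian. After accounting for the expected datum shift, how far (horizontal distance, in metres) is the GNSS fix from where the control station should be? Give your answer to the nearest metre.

Observed coordinate differences: Δφ = -0.00275°, Δλ = +0.00477°.
Converting to metres (1° lat = 111300 m, cos φ = 0.785024): observed ΔN = -306.1 m, observed ΔE = 416.8 m.
Subtracting the expected shift leaves a residual of -306.1 − (-282) = -24.1 m north and 416.8 − (405) = 11.8 m east.
Residual distance = √((-24.1)² + 11.8²) = 26.8 m.

27 m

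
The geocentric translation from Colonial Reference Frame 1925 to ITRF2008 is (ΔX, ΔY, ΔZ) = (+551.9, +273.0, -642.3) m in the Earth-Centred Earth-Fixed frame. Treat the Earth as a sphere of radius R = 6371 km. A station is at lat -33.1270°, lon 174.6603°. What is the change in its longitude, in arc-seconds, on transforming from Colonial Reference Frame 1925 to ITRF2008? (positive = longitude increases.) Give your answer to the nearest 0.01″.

Δλ = -12.49″

sin φ = -0.546497, cos φ = 0.837461, sin λ = 0.093060, cos λ = -0.995660.
East component: ΔE = −sin λ·ΔX + cos λ·ΔY = −(0.093060)(551.9) + (-0.995660)(273.0) = -323.18 m.
1° of latitude spans πR/180 = 111195 m; at latitude φ, 1° of longitude spans that × cos φ = 93121.4 m, so Δλ = -323.18 / 93121.4 × 3600 = -12.494″.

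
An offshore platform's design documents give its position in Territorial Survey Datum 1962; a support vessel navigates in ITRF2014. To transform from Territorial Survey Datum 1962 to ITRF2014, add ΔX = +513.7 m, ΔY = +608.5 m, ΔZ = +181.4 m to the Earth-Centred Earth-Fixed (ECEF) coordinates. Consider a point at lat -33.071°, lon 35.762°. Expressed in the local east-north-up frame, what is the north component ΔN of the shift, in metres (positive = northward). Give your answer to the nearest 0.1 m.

ΔN = 573.5 m

The local north axis is (−sin φ cos λ, −sin φ sin λ, cos φ), giving ΔN = 227.462 + 194.054 + 152.012 = 573.53 m.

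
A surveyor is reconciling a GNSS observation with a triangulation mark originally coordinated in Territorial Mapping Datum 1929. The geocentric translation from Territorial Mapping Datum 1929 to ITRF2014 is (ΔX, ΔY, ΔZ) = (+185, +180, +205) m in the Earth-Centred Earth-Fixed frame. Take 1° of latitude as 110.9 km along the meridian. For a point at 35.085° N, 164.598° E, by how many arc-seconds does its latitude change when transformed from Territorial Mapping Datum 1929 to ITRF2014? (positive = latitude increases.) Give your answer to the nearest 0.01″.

sin φ = 0.574791, cos φ = 0.818300, sin λ = 0.265590, cos λ = -0.964086.
North component: ΔN = −sin φ cos λ·ΔX − sin φ sin λ·ΔY + cos φ·ΔZ = −(0.574791)(-0.964086)(185) − (0.574791)(0.265590)(180) + (0.818300)(205) = 242.79 m.
1° of latitude spans 110900 m, so Δφ = 242.79 / 110900 × 3600 = 7.881″.

Δφ = 7.88″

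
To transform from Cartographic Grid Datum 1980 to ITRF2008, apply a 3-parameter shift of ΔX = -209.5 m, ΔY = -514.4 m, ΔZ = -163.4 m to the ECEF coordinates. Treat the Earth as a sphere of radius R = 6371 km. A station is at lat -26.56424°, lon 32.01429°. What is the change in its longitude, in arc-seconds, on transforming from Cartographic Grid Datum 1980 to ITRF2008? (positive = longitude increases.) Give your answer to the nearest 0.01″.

Δλ = -11.77″

sin φ = -0.447201, cos φ = 0.894434, sin λ = 0.530131, cos λ = 0.847916.
East component: ΔE = −sin λ·ΔX + cos λ·ΔY = −(0.530131)(-209.5) + (0.847916)(-514.4) = -325.11 m.
1° of latitude spans πR/180 = 111195 m; at latitude φ, 1° of longitude spans that × cos φ = 99456.5 m, so Δλ = -325.11 / 99456.5 × 3600 = -11.768″.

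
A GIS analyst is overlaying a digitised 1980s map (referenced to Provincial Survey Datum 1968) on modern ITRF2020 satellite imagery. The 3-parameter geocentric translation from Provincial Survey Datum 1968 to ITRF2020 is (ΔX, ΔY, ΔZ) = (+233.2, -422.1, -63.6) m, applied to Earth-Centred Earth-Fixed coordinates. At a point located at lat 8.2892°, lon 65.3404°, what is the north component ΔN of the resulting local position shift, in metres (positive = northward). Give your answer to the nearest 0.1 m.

At φ = 8.2892°, λ = 65.3404°: sin φ = 0.144170, cos φ = 0.989553, sin λ = 0.908803, cos λ = 0.417226.
ΔN = −sin φ cos λ·ΔX − sin φ sin λ·ΔY + cos φ·ΔZ = −(0.144170)(0.417226)(233.2) − (0.144170)(0.908803)(-422.1) + (0.989553)(-63.6) = -21.66 m.

ΔN = -21.7 m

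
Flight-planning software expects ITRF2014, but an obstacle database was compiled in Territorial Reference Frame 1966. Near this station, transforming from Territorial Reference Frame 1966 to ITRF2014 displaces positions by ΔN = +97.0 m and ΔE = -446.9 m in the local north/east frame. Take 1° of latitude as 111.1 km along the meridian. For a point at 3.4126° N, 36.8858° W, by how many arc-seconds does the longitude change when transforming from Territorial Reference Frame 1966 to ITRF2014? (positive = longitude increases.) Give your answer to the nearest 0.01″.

At latitude 3.4126°, cos φ = 0.998227.
1° of longitude at this latitude = 111.1 × cos φ = 110.90 km, so Δλ = -446.9 / 110903.0 = -0.0040296° = -14.507″.

Δλ = -14.51″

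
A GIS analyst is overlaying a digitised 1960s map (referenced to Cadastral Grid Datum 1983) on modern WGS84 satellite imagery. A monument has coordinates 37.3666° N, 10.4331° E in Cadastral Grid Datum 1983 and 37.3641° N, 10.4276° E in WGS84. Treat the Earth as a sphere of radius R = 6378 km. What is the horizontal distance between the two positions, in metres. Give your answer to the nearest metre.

561 m

Δφ = 37.3641° − 37.3666° = -0.0025°; Δλ = 10.4276° − 10.4331° = -0.0055°.
1° along a meridian = πR/180 = 111317 m.
ΔN = Δφ × 111317 = -278.3 m; ΔE = Δλ × 111317 × cos(37.3666°) = -0.0055 × 111317 × 0.794769 = -486.6 m.
Distance = √(ΔE² + ΔN²) = √((-486.6)² + (-278.3)²) = 560.6 m.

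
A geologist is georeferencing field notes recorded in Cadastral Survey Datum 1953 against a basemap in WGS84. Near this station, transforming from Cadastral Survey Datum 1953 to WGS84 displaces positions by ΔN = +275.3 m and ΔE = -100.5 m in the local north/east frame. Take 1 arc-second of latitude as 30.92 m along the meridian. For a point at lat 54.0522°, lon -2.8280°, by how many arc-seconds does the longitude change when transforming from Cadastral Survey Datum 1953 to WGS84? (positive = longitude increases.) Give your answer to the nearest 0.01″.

Δλ = -5.54″

At latitude 54.0522°, cos φ = 0.587048.
1″ of longitude at this latitude = 30.92 × cos φ = 18.1515 m, so Δλ = -100.5 / 18.1515 = -5.537″.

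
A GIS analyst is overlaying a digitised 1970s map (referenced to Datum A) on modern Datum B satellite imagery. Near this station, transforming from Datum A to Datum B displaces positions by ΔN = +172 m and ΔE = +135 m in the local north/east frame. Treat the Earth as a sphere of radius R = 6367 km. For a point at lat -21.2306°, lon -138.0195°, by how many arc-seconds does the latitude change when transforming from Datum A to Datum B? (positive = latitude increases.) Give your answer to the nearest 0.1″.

On a sphere of radius R, 1 rad of latitude = R, so Δφ = ΔN / R = 172.0 / 6367000 = 2.7014e-05 rad = 5.572″.

Δφ = 5.6″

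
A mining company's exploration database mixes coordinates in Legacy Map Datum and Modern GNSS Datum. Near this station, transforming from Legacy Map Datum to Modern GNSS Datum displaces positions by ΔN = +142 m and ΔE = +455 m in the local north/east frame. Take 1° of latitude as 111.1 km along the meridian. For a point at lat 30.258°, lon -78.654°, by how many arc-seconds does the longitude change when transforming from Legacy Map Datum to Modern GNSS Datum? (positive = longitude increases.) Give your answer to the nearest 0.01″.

Δλ = 17.07″

At latitude 30.258°, cos φ = 0.863765.
1° of longitude at this latitude = 111.1 × cos φ = 95.96 km, so Δλ = 455.0 / 95964.3 = 0.0047413° = 17.069″.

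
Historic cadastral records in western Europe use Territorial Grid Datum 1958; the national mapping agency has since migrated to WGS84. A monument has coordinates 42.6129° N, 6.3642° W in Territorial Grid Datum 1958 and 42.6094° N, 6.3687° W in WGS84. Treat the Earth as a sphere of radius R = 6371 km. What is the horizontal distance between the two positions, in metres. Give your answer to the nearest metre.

Δφ = 42.6094° − 42.6129° = -0.0035°; Δλ = -6.3687° − -6.3642° = -0.0045°.
1° along a meridian = πR/180 = 111195 m.
ΔN = Δφ × 111195 = -389.2 m; ΔE = Δλ × 111195 × cos(42.6129°) = -0.0045 × 111195 × 0.735945 = -368.2 m.
Distance = √(ΔE² + ΔN²) = √((-368.2)² + (-389.2)²) = 535.8 m.

536 m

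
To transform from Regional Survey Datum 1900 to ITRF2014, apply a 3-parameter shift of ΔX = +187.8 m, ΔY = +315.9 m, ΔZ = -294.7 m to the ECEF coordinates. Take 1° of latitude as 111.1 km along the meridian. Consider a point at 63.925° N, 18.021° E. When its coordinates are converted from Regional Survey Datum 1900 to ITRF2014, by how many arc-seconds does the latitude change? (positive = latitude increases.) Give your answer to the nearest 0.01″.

Δφ = -12.24″

sin φ = 0.898219, cos φ = 0.439547, sin λ = 0.309366, cos λ = 0.950943.
North component: ΔN = −sin φ cos λ·ΔX − sin φ sin λ·ΔY + cos φ·ΔZ = −(0.898219)(0.950943)(187.8) − (0.898219)(0.309366)(315.9) + (0.439547)(-294.7) = -377.73 m.
1° of latitude spans 111100 m, so Δφ = -377.73 / 111100 × 3600 = -12.240″.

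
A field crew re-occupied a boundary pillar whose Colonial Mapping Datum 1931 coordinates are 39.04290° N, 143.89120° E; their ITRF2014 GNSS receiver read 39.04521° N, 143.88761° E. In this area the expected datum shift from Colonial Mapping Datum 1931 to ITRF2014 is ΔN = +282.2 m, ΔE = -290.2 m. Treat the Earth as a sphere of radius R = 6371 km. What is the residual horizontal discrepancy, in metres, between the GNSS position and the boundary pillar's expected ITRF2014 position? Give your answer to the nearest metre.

Observed coordinate differences: Δφ = +0.00231°, Δλ = -0.00359°.
Converting to metres (1° lat = 111195 m, cos φ = 0.776675): observed ΔN = 256.9 m, observed ΔE = -310.0 m.
Subtracting the expected shift leaves a residual of 256.9 − (282.2) = -25.3 m north and -310.0 − (-290.2) = -19.8 m east.
Residual distance = √((-25.3)² + (-19.8)²) = 32.2 m.

32 m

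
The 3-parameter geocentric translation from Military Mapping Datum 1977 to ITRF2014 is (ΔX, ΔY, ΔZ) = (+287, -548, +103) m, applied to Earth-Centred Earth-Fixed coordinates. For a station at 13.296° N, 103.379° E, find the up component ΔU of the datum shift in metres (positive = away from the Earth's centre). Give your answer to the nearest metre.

The local up (radial) axis is (cos φ cos λ, cos φ sin λ, sin φ), giving ΔU = -64.629 − 518.837 + 23.688 = -559.78 m.

ΔU = -560 m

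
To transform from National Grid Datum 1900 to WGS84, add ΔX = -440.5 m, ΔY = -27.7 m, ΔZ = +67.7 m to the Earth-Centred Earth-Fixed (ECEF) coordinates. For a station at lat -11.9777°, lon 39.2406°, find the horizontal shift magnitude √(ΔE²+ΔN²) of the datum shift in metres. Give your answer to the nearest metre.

At φ = -11.9777°, λ = 39.2406°: sin φ = -0.207531, cos φ = 0.978228, sin λ = 0.632578, cos λ = 0.774496.
ΔE = −sin λ·ΔX + cos λ·ΔY = −(0.632578)·(-440.5) + (0.774496)·(-27.7) = 257.20 m.
ΔN = −sin φ cos λ·ΔX − sin φ sin λ·ΔY + cos φ·ΔZ = −(-0.207531)(0.774496)(-440.5) − (-0.207531)(0.632578)(-27.7) + (0.978228)(67.7) = -8.21 m.
Horizontal magnitude = √(ΔE² + ΔN²) = √(257.20² + (-8.21)²) = 257.33 m.

257 m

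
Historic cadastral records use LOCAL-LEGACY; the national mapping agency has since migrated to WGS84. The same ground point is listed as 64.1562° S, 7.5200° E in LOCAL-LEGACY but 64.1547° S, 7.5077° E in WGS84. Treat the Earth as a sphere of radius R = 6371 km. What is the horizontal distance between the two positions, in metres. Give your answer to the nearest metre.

619 m

Δφ = -64.1547° − -64.1562° = +0.0015°; Δλ = 7.5077° − 7.5200° = -0.0123°.
1° along a meridian = πR/180 = 111195 m.
ΔN = Δφ × 111195 = 166.8 m; ΔE = Δλ × 111195 × cos(-64.1562°) = -0.0123 × 111195 × 0.435919 = -596.2 m.
Distance = √(ΔE² + ΔN²) = √((-596.2)² + 166.8²) = 619.1 m.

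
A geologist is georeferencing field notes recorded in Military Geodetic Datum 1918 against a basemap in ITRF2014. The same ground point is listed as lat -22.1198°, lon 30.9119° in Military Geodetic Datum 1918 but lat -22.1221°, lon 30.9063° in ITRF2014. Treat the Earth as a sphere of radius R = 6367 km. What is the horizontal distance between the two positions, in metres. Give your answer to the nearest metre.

Δφ = -22.1221° − -22.1198° = -0.0023°; Δλ = 30.9063° − 30.9119° = -0.0056°.
1° along a meridian = πR/180 = 111125 m.
ΔN = Δφ × 111125 = -255.6 m; ΔE = Δλ × 111125 × cos(-22.1198°) = -0.0056 × 111125 × 0.926399 = -576.5 m.
Distance = √(ΔE² + ΔN²) = √((-576.5)² + (-255.6)²) = 630.6 m.

631 m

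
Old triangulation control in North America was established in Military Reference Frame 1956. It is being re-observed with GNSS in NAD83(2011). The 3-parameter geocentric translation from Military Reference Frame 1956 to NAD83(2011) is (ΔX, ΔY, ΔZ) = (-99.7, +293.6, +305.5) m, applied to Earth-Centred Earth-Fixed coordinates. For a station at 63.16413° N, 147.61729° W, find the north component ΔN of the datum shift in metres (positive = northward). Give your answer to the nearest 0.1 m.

The local north axis is (−sin φ cos λ, −sin φ sin λ, cos φ), giving ΔN = -75.128 + 140.309 + 137.914 = 203.10 m.

ΔN = 203.1 m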